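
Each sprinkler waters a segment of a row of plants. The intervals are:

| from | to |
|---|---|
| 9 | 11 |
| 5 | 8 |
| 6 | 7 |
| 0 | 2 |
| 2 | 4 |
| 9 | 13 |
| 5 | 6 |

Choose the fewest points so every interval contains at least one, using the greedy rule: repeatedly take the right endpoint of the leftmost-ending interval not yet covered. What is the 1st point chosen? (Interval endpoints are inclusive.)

2

Process intervals by earliest right end; each time one isn't hit yet, stab at its right endpoint.
Sorted: [0,2] [2,4] [5,6] [6,7] [5,8] [9,11] [9,13]
{[0,2],[2,4]} hit by 2; {[5,6],[6,7],[5,8]} hit by 6; {[9,11],[9,13]} hit by 11.
Points: 2, 6, 11 (3 total).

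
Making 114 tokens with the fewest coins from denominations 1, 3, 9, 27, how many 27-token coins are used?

114 − 4×27→6 − 2×3→0
Count of 27: 4

4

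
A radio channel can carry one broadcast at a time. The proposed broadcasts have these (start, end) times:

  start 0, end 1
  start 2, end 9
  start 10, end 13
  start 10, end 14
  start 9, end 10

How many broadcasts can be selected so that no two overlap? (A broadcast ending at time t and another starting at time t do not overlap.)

4

Sort by end time and greedily take each interval whose start is ≥ the last chosen end.
Sorted by end: (0,1)  (2,9)  (9,10)  (10,13)  (10,14)
take (0,1); take (2,9); take (9,10); take (10,13).
Selected 4 broadcasts.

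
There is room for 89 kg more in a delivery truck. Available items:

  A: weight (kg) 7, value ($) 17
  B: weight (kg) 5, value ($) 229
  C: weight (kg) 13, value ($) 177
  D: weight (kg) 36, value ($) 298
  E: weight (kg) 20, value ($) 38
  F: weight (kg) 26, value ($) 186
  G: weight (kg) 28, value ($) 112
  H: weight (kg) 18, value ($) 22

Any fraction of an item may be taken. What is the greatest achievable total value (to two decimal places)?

926.00

Sort by value per unit weight and fill in that order.
Order: B (229/5=45.80) > C (177/13=13.62) > D (298/36=8.28) > F (186/26=7.15) > G (112/28=4.00) > A (17/7=2.43) > E (38/20=1.90) > H (22/18=1.22)
Fill: take B (5 @ 229) → take C (13 @ 177) → take D (36 @ 298) → take F (26 @ 186) → take 9/28 of G → 36.00; 89/89 used.
Total value = 926.00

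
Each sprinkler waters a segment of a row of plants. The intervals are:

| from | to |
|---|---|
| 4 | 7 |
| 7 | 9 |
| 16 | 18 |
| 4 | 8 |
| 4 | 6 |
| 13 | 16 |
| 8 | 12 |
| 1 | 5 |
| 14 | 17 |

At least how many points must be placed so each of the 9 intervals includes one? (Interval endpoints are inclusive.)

Process intervals by earliest right end; each time one isn't hit yet, stab at its right endpoint.
Sorted: [1,5] [4,6] [4,7] [4,8] [7,9] [8,12] [13,16] [14,17] [16,18]
{[1,5],[4,6],[4,7],[4,8]} hit by 5; {[7,9],[8,12]} hit by 9; {[13,16],[14,17],[16,18]} hit by 16.
Points: 5, 9, 16 (3 total).

3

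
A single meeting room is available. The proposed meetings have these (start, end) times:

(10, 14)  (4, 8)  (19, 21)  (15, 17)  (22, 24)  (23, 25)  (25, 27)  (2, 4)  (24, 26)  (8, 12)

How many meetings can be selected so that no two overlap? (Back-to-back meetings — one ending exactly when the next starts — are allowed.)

7

Sort by end time and greedily take each interval whose start is ≥ the last chosen end.
Sorted by end: (2,4)  (4,8)  (8,12)  (10,14)  (15,17)  (19,21)  (22,24)  (23,25)  (24,26)  (25,27)
take (2,4); take (4,8); take (8,12); take (15,17); take (19,21); take (22,24); skip (23,25); take (24,26); skip (25,27).
Selected 7 meetings.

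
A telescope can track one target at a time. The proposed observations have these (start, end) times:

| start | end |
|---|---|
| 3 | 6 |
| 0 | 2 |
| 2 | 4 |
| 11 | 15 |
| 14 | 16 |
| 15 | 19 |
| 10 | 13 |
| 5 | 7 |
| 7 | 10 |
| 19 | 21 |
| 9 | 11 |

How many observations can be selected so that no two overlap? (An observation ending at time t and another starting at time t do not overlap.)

7

Greedy by earliest finish: after sorting by end time, pick each interval compatible with the last pick.
By end time: (0,2), (2,4), (3,6), (5,7), (7,10), (9,11), (10,13), (11,15), (14,16), (15,19), (19,21).
Pick (0,2); next start ≥ 2 → (2,4); next start ≥ 4 → (5,7); next start ≥ 7 → (7,10); next start ≥ 10 → (10,13); next start ≥ 13 → (14,16); next start ≥ 16 → (19,21).
Selected 7 observations.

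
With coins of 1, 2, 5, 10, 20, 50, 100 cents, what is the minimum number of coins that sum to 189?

7

Use the largest denomination that fits, subtract, and repeat.
189 = 1×100 + 1×50 + 1×20 + 1×10 + 1×5 + 2×2
Total coins = 1 + 1 + 1 + 1 + 1 + 2 = 7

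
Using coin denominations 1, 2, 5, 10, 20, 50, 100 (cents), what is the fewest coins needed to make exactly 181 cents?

5

181 = 1×100 + 1×50 + 1×20 + 1×10 + 1×1
Total coins = 1 + 1 + 1 + 1 + 1 = 5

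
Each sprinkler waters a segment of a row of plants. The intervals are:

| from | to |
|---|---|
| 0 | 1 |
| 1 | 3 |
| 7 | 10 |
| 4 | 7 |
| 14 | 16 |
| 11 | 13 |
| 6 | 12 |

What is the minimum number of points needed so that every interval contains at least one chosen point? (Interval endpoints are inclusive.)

By right end: [0,1]  [1,3]  [4,7]  [7,10]  [6,12]  [11,13]  [14,16]
[0,1] uncovered → point at 1; [4,7] uncovered → point at 7; [11,13] uncovered → point at 13; [14,16] uncovered → point at 16.
Points: 1, 7, 13, 16 (4 total).

4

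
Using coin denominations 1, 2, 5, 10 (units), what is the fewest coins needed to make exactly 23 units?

23 − 2×10→3 − 1×2→1 − 1×1→0
Total coins = 2 + 1 + 1 = 4

4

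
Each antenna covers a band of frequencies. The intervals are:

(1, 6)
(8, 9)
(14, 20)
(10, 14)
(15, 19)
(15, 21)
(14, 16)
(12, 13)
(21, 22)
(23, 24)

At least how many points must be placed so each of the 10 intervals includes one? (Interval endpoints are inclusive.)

6

Sorted: [1,6] [8,9] [12,13] [10,14] [14,16] [15,19] [14,20] [15,21] [21,22] [23,24]
{[1,6]} hit by 6; {[8,9]} hit by 9; {[12,13],[10,14]} hit by 13; {[14,16],[15,19],[14,20],[15,21]} hit by 16; {[21,22]} hit by 22; {[23,24]} hit by 24.
Points: 6, 9, 13, 16, 22, 24 (6 total).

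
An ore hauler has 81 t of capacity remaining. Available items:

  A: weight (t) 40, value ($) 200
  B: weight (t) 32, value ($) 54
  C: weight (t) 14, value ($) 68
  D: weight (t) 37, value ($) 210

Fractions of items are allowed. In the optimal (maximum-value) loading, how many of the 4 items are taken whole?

2

Ratios (sorted): D 5.68, A 5.00, C 4.86, B 1.69
take D (37 @ 210); take A (40 @ 200); take 4/14 of C → 19.43. Capacity used 81/81.
2 item(s) taken whole; one partial (take 4/14 of C).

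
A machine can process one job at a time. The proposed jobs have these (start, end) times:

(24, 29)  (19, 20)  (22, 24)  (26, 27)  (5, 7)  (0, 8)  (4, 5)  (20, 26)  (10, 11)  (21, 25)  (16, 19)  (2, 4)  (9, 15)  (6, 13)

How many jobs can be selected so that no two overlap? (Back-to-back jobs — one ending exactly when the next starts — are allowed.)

8

Order by finish time; keep every interval that doesn't clash with the previous kept one.
By end time: (2,4), (4,5), (5,7), (0,8), (10,11), (6,13), (9,15), (16,19), (19,20), (22,24), (21,25), (20,26), (26,27), (24,29).
Pick (2,4); next start ≥ 4 → (4,5); next start ≥ 5 → (5,7); next start ≥ 7 → (10,11); next start ≥ 11 → (16,19); next start ≥ 19 → (19,20); next start ≥ 20 → (22,24); next start ≥ 24 → (26,27).
Selected 8 jobs.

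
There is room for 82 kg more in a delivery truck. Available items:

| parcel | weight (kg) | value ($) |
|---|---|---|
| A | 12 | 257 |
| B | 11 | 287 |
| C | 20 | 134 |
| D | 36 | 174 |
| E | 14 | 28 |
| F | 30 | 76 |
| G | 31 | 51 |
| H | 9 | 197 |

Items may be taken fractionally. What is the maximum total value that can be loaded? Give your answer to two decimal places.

1020.00

Sort by value per unit weight and fill in that order.
Ratios (sorted): B 26.09, H 21.89, A 21.42, C 6.70, D 4.83, F 2.53, E 2.00, G 1.65
take B (11 @ 287); take H (9 @ 197); take A (12 @ 257); take C (20 @ 134); take 30/36 of D → 145.00. Capacity used 82/82.
Total value = 1020.00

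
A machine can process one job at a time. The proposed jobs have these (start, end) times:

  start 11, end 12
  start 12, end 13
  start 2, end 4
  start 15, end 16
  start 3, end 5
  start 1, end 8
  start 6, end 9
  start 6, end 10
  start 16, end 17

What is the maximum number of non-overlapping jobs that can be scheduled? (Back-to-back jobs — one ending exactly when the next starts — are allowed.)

6

By end time: (2,4), (3,5), (1,8), (6,9), (6,10), (11,12), (12,13), (15,16), (16,17).
Pick (2,4); next start ≥ 4 → (6,9); next start ≥ 9 → (11,12); next start ≥ 12 → (12,13); next start ≥ 13 → (15,16); next start ≥ 16 → (16,17).
Selected 6 jobs.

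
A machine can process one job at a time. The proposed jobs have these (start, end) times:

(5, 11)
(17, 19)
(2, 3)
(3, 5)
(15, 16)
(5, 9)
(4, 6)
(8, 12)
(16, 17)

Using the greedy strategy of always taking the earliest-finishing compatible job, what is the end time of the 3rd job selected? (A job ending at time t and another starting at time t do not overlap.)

9

By end time: (2,3), (3,5), (4,6), (5,9), (5,11), (8,12), (15,16), (16,17), (17,19).
Pick (2,3); next start ≥ 3 → (3,5); next start ≥ 5 → (5,9); next start ≥ 9 → (15,16); next start ≥ 16 → (16,17); next start ≥ 17 → (17,19).
Selected: (2,3) (3,5) (5,9) (15,16) (16,17) (17,19)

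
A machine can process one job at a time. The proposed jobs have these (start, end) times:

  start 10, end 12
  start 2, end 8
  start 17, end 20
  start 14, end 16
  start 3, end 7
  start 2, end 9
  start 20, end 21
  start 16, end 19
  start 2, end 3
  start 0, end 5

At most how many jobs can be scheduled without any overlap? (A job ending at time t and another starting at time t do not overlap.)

6

Order by finish time; keep every interval that doesn't clash with the previous kept one.
By end time: (2,3), (0,5), (3,7), (2,8), (2,9), (10,12), (14,16), (16,19), (17,20), (20,21).
Pick (2,3); next start ≥ 3 → (3,7); next start ≥ 7 → (10,12); next start ≥ 12 → (14,16); next start ≥ 16 → (16,19); next start ≥ 19 → (20,21).
Selected 6 jobs.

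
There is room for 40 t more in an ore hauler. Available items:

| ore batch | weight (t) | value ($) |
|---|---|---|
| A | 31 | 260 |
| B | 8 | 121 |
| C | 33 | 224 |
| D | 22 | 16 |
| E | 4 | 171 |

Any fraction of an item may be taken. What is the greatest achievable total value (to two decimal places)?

Ratios (sorted): E 42.75, B 15.12, A 8.39, C 6.79, D 0.73
take E (4 @ 171); take B (8 @ 121); take 28/31 of A → 234.84. Capacity used 40/40.
Total value = 526.84

526.84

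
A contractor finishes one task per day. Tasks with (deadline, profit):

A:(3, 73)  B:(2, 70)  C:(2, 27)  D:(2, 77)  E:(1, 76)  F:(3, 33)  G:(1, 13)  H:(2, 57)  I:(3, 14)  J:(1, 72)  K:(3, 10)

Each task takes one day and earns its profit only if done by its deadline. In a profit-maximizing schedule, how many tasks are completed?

3

Take jobs in profit order; each goes to the latest open slot no later than its deadline.
Profit order: D=77 E=76 A=73 J=72 B=70 H=57 F=33 C=27 I=14 G=13 K=10
Assign: D→slot 2, E→slot 1, A→slot 3, J skipped, B skipped, H skipped, F skipped, C skipped, I skipped, G skipped, K skipped.
Slots: [1:E] [2:D] [3:A]
3 of 11 scheduled.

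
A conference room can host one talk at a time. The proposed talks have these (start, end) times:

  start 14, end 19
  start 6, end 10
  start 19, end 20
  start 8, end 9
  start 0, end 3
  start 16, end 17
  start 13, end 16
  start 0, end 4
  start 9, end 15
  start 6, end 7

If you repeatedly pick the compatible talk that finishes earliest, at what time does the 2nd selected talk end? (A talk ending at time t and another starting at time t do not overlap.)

Sorted by end: (0,3)  (0,4)  (6,7)  (8,9)  (6,10)  (9,15)  (13,16)  (16,17)  (14,19)  (19,20)
take (0,3); skip (0,4); take (6,7); take (8,9); take (9,15); skip (13,16); take (16,17); skip (14,19); take (19,20).
Selected: (0,3) (6,7) (8,9) (9,15) (16,17) (19,20)

7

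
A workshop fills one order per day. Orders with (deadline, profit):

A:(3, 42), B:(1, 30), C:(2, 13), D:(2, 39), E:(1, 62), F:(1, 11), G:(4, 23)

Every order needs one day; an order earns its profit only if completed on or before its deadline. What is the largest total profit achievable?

Sort by profit descending; place each in the latest free slot ≤ its deadline.
Profit order: E=62 A=42 D=39 B=30 G=23 C=13 F=11
Assign: E→slot 1, A→slot 3, D→slot 2, B skipped, G→slot 4, C skipped, F skipped.
Slots: [1:E] [2:D] [3:A] [4:G]
Profit = 62 + 39 + 42 + 23 = 166

166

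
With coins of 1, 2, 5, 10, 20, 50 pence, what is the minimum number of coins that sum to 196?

196 − 3×50→46 − 2×20→6 − 1×5→1 − 1×1→0
Total coins = 3 + 2 + 1 + 1 = 7

7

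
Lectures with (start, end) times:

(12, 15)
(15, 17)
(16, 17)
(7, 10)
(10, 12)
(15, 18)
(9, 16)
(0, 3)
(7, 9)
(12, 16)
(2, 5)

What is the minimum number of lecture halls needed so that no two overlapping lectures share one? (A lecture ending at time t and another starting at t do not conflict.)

4

Events (time:±→running): 0:+→1 2:+→2 3:-→1 5:-→0 7:+→1 7:+→2 9:-→1 9:+→2 10:-→1 10:+→2 12:-→1 12:+→2 12:+→3 15:-→2 15:+→3 15:+→4 … peak 4.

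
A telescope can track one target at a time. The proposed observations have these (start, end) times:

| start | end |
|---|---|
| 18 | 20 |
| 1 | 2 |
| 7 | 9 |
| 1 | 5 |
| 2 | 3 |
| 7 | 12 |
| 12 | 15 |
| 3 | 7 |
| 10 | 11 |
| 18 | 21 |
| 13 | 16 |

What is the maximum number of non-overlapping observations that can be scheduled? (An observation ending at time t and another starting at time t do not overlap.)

7

Greedy by earliest finish: after sorting by end time, pick each interval compatible with the last pick.
Sorted by end: (1,2)  (2,3)  (1,5)  (3,7)  (7,9)  (10,11)  (7,12)  (12,15)  (13,16)  (18,20)  (18,21)
take (1,2); take (2,3); skip (1,5); take (3,7); take (7,9); take (10,11); take (12,15); take (18,20).
Selected 7 observations.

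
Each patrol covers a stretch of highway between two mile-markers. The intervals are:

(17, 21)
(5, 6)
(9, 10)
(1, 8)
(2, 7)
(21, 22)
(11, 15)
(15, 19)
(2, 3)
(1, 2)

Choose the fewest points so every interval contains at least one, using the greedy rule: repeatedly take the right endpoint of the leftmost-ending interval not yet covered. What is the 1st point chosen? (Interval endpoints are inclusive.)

By right end: [1,2]  [2,3]  [5,6]  [2,7]  [1,8]  [9,10]  [11,15]  [15,19]  [17,21]  [21,22]
[1,2] uncovered → point at 2; [5,6] uncovered → point at 6; [9,10] uncovered → point at 10; [11,15] uncovered → point at 15; [17,21] uncovered → point at 21.
Points: 2, 6, 10, 15, 21 (5 total).

2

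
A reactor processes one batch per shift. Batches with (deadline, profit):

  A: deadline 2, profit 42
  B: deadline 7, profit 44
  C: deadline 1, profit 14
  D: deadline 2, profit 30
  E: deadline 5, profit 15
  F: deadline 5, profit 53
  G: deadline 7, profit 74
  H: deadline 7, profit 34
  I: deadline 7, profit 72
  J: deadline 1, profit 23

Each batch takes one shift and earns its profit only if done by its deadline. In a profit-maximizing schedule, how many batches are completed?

By profit: G(d7,74), I(d7,72), F(d5,53), B(d7,44), A(d2,42), H(d7,34), D(d2,30), J(d1,23), E(d5,15), C(d1,14)
G→slot 7; I→slot 6; F→slot 5; B→slot 4; A→slot 2; H→slot 3; D→slot 1; J skipped; E skipped; C skipped.
7 of 10 scheduled.

7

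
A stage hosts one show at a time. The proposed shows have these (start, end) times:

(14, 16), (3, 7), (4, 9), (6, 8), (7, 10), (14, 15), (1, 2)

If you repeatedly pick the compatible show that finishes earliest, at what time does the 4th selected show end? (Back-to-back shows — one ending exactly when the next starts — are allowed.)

Sort by end time and greedily take each interval whose start is ≥ the last chosen end.
Sorted by end: (1,2)  (3,7)  (6,8)  (4,9)  (7,10)  (14,15)  (14,16)
take (1,2); take (3,7); take (7,10); take (14,15); skip (14,16).
Selected: (1,2) (3,7) (7,10) (14,15)

15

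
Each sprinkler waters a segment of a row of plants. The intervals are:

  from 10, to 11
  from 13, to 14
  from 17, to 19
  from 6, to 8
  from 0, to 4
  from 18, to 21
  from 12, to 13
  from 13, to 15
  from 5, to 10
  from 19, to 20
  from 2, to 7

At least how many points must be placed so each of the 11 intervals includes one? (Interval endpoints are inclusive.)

Process intervals by earliest right end; each time one isn't hit yet, stab at its right endpoint.
By right end: [0,4]  [2,7]  [6,8]  [5,10]  [10,11]  [12,13]  [13,14]  [13,15]  [17,19]  [19,20]  [18,21]
[0,4] uncovered → point at 4; [6,8] uncovered → point at 8; [10,11] uncovered → point at 11; [12,13] uncovered → point at 13; [17,19] uncovered → point at 19.
Points: 4, 8, 11, 13, 19 (5 total).

5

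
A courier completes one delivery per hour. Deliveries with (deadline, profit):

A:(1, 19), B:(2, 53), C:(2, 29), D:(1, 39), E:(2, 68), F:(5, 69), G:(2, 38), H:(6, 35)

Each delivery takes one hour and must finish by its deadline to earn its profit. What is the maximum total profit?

Take jobs in profit order; each goes to the latest open slot no later than its deadline.
By profit: F(d5,69), E(d2,68), B(d2,53), D(d1,39), G(d2,38), H(d6,35), C(d2,29), A(d1,19)
F→slot 5; E→slot 2; B→slot 1; D skipped; G skipped; H→slot 6; C skipped; A skipped.
Profit = 53 + 68 + 69 + 35 = 225

225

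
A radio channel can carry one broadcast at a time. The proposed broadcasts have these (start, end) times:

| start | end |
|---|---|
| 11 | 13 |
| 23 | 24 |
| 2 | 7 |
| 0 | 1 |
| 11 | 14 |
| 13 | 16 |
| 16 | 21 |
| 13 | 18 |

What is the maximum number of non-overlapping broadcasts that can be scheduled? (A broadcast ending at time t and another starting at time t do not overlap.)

Greedy by earliest finish: after sorting by end time, pick each interval compatible with the last pick.
By end time: (0,1), (2,7), (11,13), (11,14), (13,16), (13,18), (16,21), (23,24).
Pick (0,1); next start ≥ 1 → (2,7); next start ≥ 7 → (11,13); next start ≥ 13 → (13,16); next start ≥ 16 → (16,21); next start ≥ 21 → (23,24).
Selected 6 broadcasts.

6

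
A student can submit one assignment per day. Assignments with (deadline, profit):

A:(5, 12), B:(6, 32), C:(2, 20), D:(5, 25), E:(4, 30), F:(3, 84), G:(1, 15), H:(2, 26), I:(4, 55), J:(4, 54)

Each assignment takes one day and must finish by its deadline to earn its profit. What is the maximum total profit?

280

Sort by profit descending; place each in the latest free slot ≤ its deadline.
Profit order: F=84 I=55 J=54 B=32 E=30 H=26 D=25 C=20 G=15 A=12
Assign: F→slot 3, I→slot 4, J→slot 2, B→slot 6, E→slot 1, H skipped, D→slot 5, C skipped, G skipped, A skipped.
Slots: [1:E] [2:J] [3:F] [4:I] [5:D] [6:B]
Profit = 30 + 54 + 84 + 55 + 25 + 32 = 280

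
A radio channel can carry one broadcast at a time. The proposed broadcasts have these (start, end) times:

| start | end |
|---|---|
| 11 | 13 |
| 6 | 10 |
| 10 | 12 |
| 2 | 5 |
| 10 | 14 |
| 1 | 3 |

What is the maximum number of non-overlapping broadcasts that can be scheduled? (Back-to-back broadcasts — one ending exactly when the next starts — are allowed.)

3

Sorted by end: (1,3)  (2,5)  (6,10)  (10,12)  (11,13)  (10,14)
take (1,3); take (6,10); take (10,12); skip (11,13); skip (10,14).
Selected 3 broadcasts.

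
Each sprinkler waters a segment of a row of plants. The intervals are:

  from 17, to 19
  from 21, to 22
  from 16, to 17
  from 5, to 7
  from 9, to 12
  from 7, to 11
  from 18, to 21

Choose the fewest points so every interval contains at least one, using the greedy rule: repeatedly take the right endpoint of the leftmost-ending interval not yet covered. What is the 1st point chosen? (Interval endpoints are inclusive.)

7

By right end: [5,7]  [7,11]  [9,12]  [16,17]  [17,19]  [18,21]  [21,22]
[5,7] uncovered → point at 7; [9,12] uncovered → point at 12; [16,17] uncovered → point at 17; [18,21] uncovered → point at 21.
Points: 7, 12, 17, 21 (4 total).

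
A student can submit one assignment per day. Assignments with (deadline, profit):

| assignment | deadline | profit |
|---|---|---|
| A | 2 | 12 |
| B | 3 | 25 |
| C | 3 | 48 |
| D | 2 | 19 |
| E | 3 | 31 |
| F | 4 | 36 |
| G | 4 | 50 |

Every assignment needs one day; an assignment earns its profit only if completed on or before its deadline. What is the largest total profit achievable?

165

By profit: G(d4,50), C(d3,48), F(d4,36), E(d3,31), B(d3,25), D(d2,19), A(d2,12)
G→slot 4; C→slot 3; F→slot 2; E→slot 1; B skipped; D skipped; A skipped.
Profit = 31 + 36 + 48 + 50 = 165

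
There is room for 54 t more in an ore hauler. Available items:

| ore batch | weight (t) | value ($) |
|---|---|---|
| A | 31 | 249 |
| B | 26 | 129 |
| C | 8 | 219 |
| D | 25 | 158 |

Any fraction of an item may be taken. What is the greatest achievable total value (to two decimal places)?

562.80

Ratios (sorted): C 27.38, A 8.03, D 6.32, B 4.96
take C (8 @ 219); take A (31 @ 249); take 15/25 of D → 94.80. Capacity used 54/54.
Total value = 562.80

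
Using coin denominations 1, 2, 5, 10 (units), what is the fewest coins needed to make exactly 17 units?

17 = 1×10 + 1×5 + 1×2
Total coins = 1 + 1 + 1 = 3

3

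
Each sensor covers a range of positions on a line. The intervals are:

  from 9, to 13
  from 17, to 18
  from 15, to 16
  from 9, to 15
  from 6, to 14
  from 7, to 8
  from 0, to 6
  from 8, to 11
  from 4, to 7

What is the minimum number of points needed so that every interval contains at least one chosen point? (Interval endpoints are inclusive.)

Sort by right endpoint; whenever an interval is uncovered, place a point at its right end.
Sorted: [0,6] [4,7] [7,8] [8,11] [9,13] [6,14] [9,15] [15,16] [17,18]
{[0,6],[4,7]} hit by 6; {[7,8],[8,11]} hit by 8; {[9,13],[6,14],[9,15]} hit by 13; {[15,16]} hit by 16; {[17,18]} hit by 18.
Points: 6, 8, 13, 16, 18 (5 total).

5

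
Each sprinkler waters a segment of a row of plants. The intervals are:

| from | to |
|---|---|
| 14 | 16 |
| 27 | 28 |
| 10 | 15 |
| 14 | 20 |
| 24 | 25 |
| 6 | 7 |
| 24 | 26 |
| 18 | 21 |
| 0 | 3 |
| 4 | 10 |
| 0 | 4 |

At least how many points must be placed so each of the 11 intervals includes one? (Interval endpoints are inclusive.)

Sort by right endpoint; whenever an interval is uncovered, place a point at its right end.
By right end: [0,3]  [0,4]  [6,7]  [4,10]  [10,15]  [14,16]  [14,20]  [18,21]  [24,25]  [24,26]  [27,28]
[0,3] uncovered → point at 3; [6,7] uncovered → point at 7; [10,15] uncovered → point at 15; [18,21] uncovered → point at 21; [24,25] uncovered → point at 25; [27,28] uncovered → point at 28.
Points: 3, 7, 15, 21, 25, 28 (6 total).

6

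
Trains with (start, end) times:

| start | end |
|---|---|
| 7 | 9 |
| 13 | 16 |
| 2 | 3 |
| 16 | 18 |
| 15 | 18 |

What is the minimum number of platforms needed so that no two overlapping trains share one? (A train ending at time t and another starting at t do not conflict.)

The answer is the maximum number of intervals overlapping at any instant.
starts: [2, 7, 13, 15, 16]
ends:   [3, 9, 16, 18, 18]
s2→1 e3→0 s7→1 e9→0 s13→1 s15→2  — peak 2.

2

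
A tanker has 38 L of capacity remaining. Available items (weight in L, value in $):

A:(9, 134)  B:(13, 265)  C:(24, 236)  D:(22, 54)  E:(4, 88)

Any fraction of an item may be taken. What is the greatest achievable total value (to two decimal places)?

Sort by value per unit weight and fill in that order.
Ratios (sorted): E 22.00, B 20.38, A 14.89, C 9.83, D 2.45
take E (4 @ 88); take B (13 @ 265); take A (9 @ 134); take 12/24 of C → 118.00. Capacity used 38/38.
Total value = 605.00

605.00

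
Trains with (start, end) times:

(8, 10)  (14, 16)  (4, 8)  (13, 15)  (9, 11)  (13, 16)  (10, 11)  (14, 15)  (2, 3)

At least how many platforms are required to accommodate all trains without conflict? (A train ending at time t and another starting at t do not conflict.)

4

The answer is the maximum number of intervals overlapping at any instant.
Events (time:±→running): 2:+→1 3:-→0 4:+→1 8:-→0 8:+→1 9:+→2 10:-→1 10:+→2 11:-→1 11:-→0 13:+→1 13:+→2 14:+→3 14:+→4 … peak 4.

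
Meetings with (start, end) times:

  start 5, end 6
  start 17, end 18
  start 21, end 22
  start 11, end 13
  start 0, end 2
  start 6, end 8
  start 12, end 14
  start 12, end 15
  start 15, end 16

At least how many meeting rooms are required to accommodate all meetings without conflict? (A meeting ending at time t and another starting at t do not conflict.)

Count concurrent intervals with a sweep; the peak is the room count.
Events (time:±→running): 0:+→1 2:-→0 5:+→1 6:-→0 6:+→1 8:-→0 11:+→1 12:+→2 12:+→3 … peak 3.

3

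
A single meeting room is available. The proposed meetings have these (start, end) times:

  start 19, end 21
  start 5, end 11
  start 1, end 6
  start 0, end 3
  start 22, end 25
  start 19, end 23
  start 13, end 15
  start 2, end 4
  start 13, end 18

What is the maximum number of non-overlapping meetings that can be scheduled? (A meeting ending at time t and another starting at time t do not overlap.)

Greedy by earliest finish: after sorting by end time, pick each interval compatible with the last pick.
Sorted by end: (0,3)  (2,4)  (1,6)  (5,11)  (13,15)  (13,18)  (19,21)  (19,23)  (22,25)
take (0,3); skip (2,4); take (5,11); take (13,15); take (19,21); take (22,25).
Selected 5 meetings.

5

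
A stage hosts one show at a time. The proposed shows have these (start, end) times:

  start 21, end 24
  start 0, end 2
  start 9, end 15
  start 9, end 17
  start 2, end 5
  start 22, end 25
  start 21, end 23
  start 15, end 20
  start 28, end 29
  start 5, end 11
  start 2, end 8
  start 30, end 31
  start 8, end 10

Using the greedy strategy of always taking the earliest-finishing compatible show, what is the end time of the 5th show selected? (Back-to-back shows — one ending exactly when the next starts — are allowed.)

Order by finish time; keep every interval that doesn't clash with the previous kept one.
By end time: (0,2), (2,5), (2,8), (8,10), (5,11), (9,15), (9,17), (15,20), (21,23), (21,24), (22,25), (28,29), (30,31).
Pick (0,2); next start ≥ 2 → (2,5); next start ≥ 5 → (8,10); next start ≥ 10 → (15,20); next start ≥ 20 → (21,23); next start ≥ 23 → (28,29); next start ≥ 29 → (30,31).
Selected: (0,2) (2,5) (8,10) (15,20) (21,23) (28,29) (30,31)

23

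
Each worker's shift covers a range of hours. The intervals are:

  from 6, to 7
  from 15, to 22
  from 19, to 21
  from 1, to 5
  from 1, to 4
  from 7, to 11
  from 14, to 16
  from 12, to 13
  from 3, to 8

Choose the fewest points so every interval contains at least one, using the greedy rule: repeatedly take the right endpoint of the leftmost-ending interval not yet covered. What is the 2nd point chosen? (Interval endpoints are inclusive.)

7

By right end: [1,4]  [1,5]  [6,7]  [3,8]  [7,11]  [12,13]  [14,16]  [19,21]  [15,22]
[1,4] uncovered → point at 4; [6,7] uncovered → point at 7; [12,13] uncovered → point at 13; [14,16] uncovered → point at 16; [19,21] uncovered → point at 21.
Points: 4, 7, 13, 16, 21 (5 total).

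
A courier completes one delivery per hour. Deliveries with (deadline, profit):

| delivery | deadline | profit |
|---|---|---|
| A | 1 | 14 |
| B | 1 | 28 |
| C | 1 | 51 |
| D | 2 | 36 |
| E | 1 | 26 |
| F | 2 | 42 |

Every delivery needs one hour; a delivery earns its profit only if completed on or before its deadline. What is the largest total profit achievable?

Sort by profit descending; place each in the latest free slot ≤ its deadline.
By profit: C(d1,51), F(d2,42), D(d2,36), B(d1,28), E(d1,26), A(d1,14)
C→slot 1; F→slot 2; D skipped; B skipped; E skipped; A skipped.
Profit = 51 + 42 = 93

93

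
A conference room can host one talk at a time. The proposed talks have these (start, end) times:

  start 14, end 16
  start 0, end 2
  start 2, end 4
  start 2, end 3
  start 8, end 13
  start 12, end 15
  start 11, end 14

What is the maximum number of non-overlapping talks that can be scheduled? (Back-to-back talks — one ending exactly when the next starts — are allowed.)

4

By end time: (0,2), (2,3), (2,4), (8,13), (11,14), (12,15), (14,16).
Pick (0,2); next start ≥ 2 → (2,3); next start ≥ 3 → (8,13); next start ≥ 13 → (14,16).
Selected 4 talks.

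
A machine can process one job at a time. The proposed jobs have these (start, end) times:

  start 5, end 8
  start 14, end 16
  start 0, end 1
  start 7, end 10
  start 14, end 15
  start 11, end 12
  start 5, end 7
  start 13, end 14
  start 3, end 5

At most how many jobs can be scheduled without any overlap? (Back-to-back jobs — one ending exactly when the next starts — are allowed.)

Greedy by earliest finish: after sorting by end time, pick each interval compatible with the last pick.
Sorted by end: (0,1)  (3,5)  (5,7)  (5,8)  (7,10)  (11,12)  (13,14)  (14,15)  (14,16)
take (0,1); take (3,5); take (5,7); take (7,10); take (11,12); take (13,14); take (14,15).
Selected 7 jobs.

7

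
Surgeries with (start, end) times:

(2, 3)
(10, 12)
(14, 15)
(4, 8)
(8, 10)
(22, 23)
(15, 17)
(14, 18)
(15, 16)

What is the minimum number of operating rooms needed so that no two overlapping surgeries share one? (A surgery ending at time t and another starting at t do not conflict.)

Events (time:±→running): 2:+→1 3:-→0 4:+→1 8:-→0 8:+→1 10:-→0 10:+→1 12:-→0 14:+→1 14:+→2 15:-→1 15:+→2 15:+→3 … peak 3.

3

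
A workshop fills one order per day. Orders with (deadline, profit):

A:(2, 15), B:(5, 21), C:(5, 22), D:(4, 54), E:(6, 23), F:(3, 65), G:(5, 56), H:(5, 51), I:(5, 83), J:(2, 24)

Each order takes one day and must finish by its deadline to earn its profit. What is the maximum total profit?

Take jobs in profit order; each goes to the latest open slot no later than its deadline.
By profit: I(d5,83), F(d3,65), G(d5,56), D(d4,54), H(d5,51), J(d2,24), E(d6,23), C(d5,22), B(d5,21), A(d2,15)
I→slot 5; F→slot 3; G→slot 4; D→slot 2; H→slot 1; J skipped; E→slot 6; C skipped; B skipped; A skipped.
Profit = 51 + 54 + 65 + 56 + 83 + 23 = 332

332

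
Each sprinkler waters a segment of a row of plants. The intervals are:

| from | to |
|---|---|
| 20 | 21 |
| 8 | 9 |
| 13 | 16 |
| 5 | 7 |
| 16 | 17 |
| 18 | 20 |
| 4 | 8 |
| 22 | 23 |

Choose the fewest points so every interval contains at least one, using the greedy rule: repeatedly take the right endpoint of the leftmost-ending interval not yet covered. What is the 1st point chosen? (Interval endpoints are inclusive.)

Sorted: [5,7] [4,8] [8,9] [13,16] [16,17] [18,20] [20,21] [22,23]
{[5,7],[4,8]} hit by 7; {[8,9]} hit by 9; {[13,16],[16,17]} hit by 16; {[18,20],[20,21]} hit by 20; {[22,23]} hit by 23.
Points: 7, 9, 16, 20, 23 (5 total).

7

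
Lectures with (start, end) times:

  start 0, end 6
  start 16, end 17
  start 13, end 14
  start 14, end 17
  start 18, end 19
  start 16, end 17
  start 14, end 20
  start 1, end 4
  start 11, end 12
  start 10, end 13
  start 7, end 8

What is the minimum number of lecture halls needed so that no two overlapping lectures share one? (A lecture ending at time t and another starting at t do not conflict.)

4

starts: [0, 1, 7, 10, 11, 13, 14, 14, 16, 16, 18]
ends:   [4, 6, 8, 12, 13, 14, 17, 17, 17, 19, 20]
s0→1 s1→2 e4→1 e6→0 s7→1 e8→0 s10→1 s11→2 e12→1 e13→0 s13→1 e14→0 s14→1 s14→2 s16→3 s16→4  — peak 4.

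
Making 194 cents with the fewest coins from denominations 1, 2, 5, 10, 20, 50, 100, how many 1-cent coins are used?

194 = 1×100 + 1×50 + 2×20 + 2×2
Count of 1: 0

0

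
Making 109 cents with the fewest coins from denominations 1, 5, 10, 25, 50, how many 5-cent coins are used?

Greedy: take as many of the largest coin as possible, then repeat with the remainder.
109 − 2×50→9 − 1×5→4 − 4×1→0
Count of 5: 1

1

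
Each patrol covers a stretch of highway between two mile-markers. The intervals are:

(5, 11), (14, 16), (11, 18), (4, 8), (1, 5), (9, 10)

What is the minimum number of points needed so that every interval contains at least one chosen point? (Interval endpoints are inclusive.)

Sorted: [1,5] [4,8] [9,10] [5,11] [14,16] [11,18]
{[1,5],[4,8]} hit by 5; {[9,10],[5,11]} hit by 10; {[14,16],[11,18]} hit by 16.
Points: 5, 10, 16 (3 total).

3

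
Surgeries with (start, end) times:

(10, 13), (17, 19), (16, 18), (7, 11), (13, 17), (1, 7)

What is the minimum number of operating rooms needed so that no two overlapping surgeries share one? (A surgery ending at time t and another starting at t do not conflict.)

2

The answer is the maximum number of intervals overlapping at any instant.
Events (time:±→running): 1:+→1 7:-→0 7:+→1 10:+→2 … peak 2.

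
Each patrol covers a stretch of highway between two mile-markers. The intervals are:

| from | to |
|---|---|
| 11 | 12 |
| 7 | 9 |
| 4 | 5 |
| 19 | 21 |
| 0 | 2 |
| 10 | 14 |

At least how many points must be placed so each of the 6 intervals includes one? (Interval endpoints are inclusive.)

Process intervals by earliest right end; each time one isn't hit yet, stab at its right endpoint.
By right end: [0,2]  [4,5]  [7,9]  [11,12]  [10,14]  [19,21]
[0,2] uncovered → point at 2; [4,5] uncovered → point at 5; [7,9] uncovered → point at 9; [11,12] uncovered → point at 12; [19,21] uncovered → point at 21.
Points: 2, 5, 9, 12, 21 (5 total).

5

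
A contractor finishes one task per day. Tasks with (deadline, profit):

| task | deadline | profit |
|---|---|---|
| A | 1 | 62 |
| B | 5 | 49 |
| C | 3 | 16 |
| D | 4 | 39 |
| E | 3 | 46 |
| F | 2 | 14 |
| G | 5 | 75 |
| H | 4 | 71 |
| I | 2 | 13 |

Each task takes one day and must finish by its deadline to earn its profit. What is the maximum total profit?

By profit: G(d5,75), H(d4,71), A(d1,62), B(d5,49), E(d3,46), D(d4,39), C(d3,16), F(d2,14), I(d2,13)
G→slot 5; H→slot 4; A→slot 1; B→slot 3; E→slot 2; D skipped; C skipped; F skipped; I skipped.
Profit = 62 + 46 + 49 + 71 + 75 = 303

303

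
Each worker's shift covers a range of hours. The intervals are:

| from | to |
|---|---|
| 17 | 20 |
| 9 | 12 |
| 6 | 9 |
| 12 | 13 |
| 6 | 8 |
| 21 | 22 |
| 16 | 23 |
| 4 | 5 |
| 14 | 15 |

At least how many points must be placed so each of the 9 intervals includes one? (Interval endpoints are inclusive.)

Sorted: [4,5] [6,8] [6,9] [9,12] [12,13] [14,15] [17,20] [21,22] [16,23]
{[4,5]} hit by 5; {[6,8],[6,9]} hit by 8; {[9,12],[12,13]} hit by 12; {[14,15]} hit by 15; {[17,20]} hit by 20; {[21,22],[16,23]} hit by 22.
Points: 5, 8, 12, 15, 20, 22 (6 total).

6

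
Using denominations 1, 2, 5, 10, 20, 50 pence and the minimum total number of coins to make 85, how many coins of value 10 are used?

85 = 1×50 + 1×20 + 1×10 + 1×5
Count of 10: 1

1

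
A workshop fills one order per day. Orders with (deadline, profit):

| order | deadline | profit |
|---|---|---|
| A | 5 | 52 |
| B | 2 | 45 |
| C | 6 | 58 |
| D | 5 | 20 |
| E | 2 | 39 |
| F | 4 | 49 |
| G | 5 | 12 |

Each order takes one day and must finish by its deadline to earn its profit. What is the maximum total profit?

263

Sort by profit descending; place each in the latest free slot ≤ its deadline.
By profit: C(d6,58), A(d5,52), F(d4,49), B(d2,45), E(d2,39), D(d5,20), G(d5,12)
C→slot 6; A→slot 5; F→slot 4; B→slot 2; E→slot 1; D→slot 3; G skipped.
Profit = 39 + 45 + 20 + 49 + 52 + 58 = 263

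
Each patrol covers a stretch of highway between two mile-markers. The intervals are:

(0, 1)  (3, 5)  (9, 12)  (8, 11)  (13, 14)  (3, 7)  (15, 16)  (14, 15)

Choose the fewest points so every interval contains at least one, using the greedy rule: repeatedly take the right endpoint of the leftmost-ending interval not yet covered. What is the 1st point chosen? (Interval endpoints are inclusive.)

Sort by right endpoint; whenever an interval is uncovered, place a point at its right end.
By right end: [0,1]  [3,5]  [3,7]  [8,11]  [9,12]  [13,14]  [14,15]  [15,16]
[0,1] uncovered → point at 1; [3,5] uncovered → point at 5; [8,11] uncovered → point at 11; [13,14] uncovered → point at 14; [15,16] uncovered → point at 16.
Points: 1, 5, 11, 14, 16 (5 total).

1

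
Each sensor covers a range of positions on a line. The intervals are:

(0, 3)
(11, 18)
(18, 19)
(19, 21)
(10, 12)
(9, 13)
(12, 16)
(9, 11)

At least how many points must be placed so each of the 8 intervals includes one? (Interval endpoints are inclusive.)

4

Sort by right endpoint; whenever an interval is uncovered, place a point at its right end.
Sorted: [0,3] [9,11] [10,12] [9,13] [12,16] [11,18] [18,19] [19,21]
{[0,3]} hit by 3; {[9,11],[10,12],[9,13]} hit by 11; {[12,16],[11,18]} hit by 16; {[18,19],[19,21]} hit by 19.
Points: 3, 11, 16, 19 (4 total).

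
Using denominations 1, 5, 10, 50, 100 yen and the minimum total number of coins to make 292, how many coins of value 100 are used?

292 − 2×100→92 − 1×50→42 − 4×10→2 − 2×1→0
Count of 100: 2

2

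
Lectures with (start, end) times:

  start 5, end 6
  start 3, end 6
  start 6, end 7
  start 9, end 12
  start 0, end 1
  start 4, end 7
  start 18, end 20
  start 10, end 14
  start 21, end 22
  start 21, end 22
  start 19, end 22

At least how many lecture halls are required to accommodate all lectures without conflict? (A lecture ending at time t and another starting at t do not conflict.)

3

Count concurrent intervals with a sweep; the peak is the room count.
starts: [0, 3, 4, 5, 6, 9, 10, 18, 19, 21, 21]
ends:   [1, 6, 6, 7, 7, 12, 14, 20, 22, 22, 22]
s0→1 e1→0 s3→1 s4→2 s5→3  — peak 3.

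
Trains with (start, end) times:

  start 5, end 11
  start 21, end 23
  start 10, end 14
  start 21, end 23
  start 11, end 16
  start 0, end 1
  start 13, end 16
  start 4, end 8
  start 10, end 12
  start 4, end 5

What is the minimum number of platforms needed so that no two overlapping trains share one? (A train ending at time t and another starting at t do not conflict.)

3

The answer is the maximum number of intervals overlapping at any instant.
starts: [0, 4, 4, 5, 10, 10, 11, 13, 21, 21]
ends:   [1, 5, 8, 11, 12, 14, 16, 16, 23, 23]
s0→1 e1→0 s4→1 s4→2 e5→1 s5→2 e8→1 s10→2 s10→3  — peak 3.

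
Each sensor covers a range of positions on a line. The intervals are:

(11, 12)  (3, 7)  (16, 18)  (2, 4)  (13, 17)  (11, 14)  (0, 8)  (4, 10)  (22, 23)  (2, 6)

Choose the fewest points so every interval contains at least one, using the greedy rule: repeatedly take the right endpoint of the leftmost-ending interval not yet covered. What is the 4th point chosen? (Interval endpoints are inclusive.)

23

By right end: [2,4]  [2,6]  [3,7]  [0,8]  [4,10]  [11,12]  [11,14]  [13,17]  [16,18]  [22,23]
[2,4] uncovered → point at 4; [11,12] uncovered → point at 12; [13,17] uncovered → point at 17; [22,23] uncovered → point at 23.
Points: 4, 12, 17, 23 (4 total).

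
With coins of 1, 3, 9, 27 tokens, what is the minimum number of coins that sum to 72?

4

72 = 2×27 + 2×9
Total coins = 2 + 2 = 4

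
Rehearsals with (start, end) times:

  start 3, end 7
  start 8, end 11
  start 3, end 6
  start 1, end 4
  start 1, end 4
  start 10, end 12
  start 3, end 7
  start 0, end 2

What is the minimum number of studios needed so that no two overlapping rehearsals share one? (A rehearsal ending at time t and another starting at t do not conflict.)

starts: [0, 1, 1, 3, 3, 3, 8, 10]
ends:   [2, 4, 4, 6, 7, 7, 11, 12]
s0→1 s1→2 s1→3 e2→2 s3→3 s3→4 s3→5  — peak 5.

5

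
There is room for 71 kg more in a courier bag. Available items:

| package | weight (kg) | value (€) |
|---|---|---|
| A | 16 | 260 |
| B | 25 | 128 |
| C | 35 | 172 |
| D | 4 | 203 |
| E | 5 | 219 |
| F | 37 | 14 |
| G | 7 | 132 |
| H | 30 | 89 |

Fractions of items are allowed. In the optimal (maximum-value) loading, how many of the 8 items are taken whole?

5

Order: D (203/4=50.75) > E (219/5=43.80) > G (132/7=18.86) > A (260/16=16.25) > B (128/25=5.12) > C (172/35=4.91) > H (89/30=2.97) > F (14/37=0.38)
Fill: take D (4 @ 203) → take E (5 @ 219) → take G (7 @ 132) → take A (16 @ 260) → take B (25 @ 128) → take 14/35 of C → 68.80; 71/71 used.
5 item(s) taken whole; one partial (take 14/35 of C).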